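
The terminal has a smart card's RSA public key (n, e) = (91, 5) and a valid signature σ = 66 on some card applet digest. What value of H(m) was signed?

40

σ^2 ≡ 66^2 = 4356 ≡ 79
σ^4 ≡ 79^2 = 6241 ≡ 53
5 = 4 + 1, so σ^5 ≡ 53·66 ≡ 40 (mod 91)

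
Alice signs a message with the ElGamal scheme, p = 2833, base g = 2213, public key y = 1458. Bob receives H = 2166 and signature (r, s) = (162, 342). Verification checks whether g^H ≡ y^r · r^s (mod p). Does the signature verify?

Left side g^H mod p:
2213^2166 mod 2833 = 1458
Right side y^r · r^s mod p:
1458^162 mod 2833 = 479
162^342 mod 2833 = 2079
479·2079 = 995841 ≡ 1458 (mod 2833)
1458 ≡ 1458 (mod 2833), so the signature is genuine.

verifies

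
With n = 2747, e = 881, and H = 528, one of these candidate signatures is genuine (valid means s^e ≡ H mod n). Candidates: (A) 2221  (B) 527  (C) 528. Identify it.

C

Candidate A: Squares mod 2747: 2221^1≡2221, 2221^2≡1976, 2221^4≡1089, 2221^8≡1964, 2221^16≡508, 2221^32≡2593, 2221^64≡1740, 2221^128≡406, 2221^256≡16, 2221^512≡256; 881 = 512 + 256 + 64 + 32 + 16 + 1, so 2221^881 ≡ 256·16·1740·2593·508·2221 ≡ 1442 (mod 2747)
Candidate B: Squares mod 2747: 527^1≡527, 527^2≡282, 527^4≡2608, 527^8≡92, 527^16≡223, 527^32≡283, 527^64≡426, 527^128≡174, 527^256≡59, 527^512≡734; 881 = 512 + 256 + 64 + 32 + 16 + 1, so 527^881 ≡ 734·59·426·283·223·527 ≡ 527 (mod 2747)
Candidate C: Squares mod 2747: 528^1≡528, 528^2≡1337, 528^4≡2019, 528^8≡2560, 528^16≡2005, 528^32≡1164, 528^64≡625, 528^128≡551, 528^256≡1431, 528^512≡1246; 881 = 512 + 256 + 64 + 32 + 16 + 1, so 528^881 ≡ 1246·1431·625·1164·2005·528 ≡ 528 (mod 2747)
  → matches H = 528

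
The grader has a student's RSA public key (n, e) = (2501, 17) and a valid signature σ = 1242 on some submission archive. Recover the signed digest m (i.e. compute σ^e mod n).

σ^17 mod 2501 = 362

362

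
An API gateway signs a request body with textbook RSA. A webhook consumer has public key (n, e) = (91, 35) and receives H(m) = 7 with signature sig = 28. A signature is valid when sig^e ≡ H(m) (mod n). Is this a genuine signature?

genuine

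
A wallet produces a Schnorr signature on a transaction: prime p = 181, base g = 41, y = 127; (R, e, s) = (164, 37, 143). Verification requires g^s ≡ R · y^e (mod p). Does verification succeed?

fails

g^s mod p:
41^2 = 1681 ≡ 52
41^4 ≡ 52^2 = 2704 ≡ 170
41^8 ≡ 170^2 = 28900 ≡ 121
41^16 ≡ 121^2 = 14641 ≡ 161
41^32 ≡ 161^2 = 25921 ≡ 38
41^64 ≡ 38^2 = 1444 ≡ 177
41^128 ≡ 177^2 = 31329 ≡ 16
143 = 128 + 8 + 4 + 2 + 1, so 41^143 ≡ 16·121·170·52·41 ≡ 54 (mod 181)
R · y^e mod p:
127^2 = 16129 ≡ 20
127^4 ≡ 20^2 = 400 ≡ 38
127^8 ≡ 38^2 = 1444 ≡ 177
127^16 ≡ 177^2 = 31329 ≡ 16
127^32 ≡ 16^2 = 256 ≡ 75
37 = 32 + 4 + 1, so 127^37 ≡ 75·38·127 ≡ 131 (mod 181)
164·131 = 21484 ≡ 126 (mod 181)
54 ≠ 126; the check fails.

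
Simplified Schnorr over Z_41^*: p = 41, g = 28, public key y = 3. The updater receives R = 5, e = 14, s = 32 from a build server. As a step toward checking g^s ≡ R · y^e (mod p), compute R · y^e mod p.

37

Squares mod 41: 3^1≡3, 3^2≡9, 3^4≡40, 3^8≡1
14 = 8 + 4 + 2, so 3^14 ≡ 1·40·9 ≡ 32 (mod 41)
R · y^e ≡ 5·32 = 160 ≡ 37 (mod 41)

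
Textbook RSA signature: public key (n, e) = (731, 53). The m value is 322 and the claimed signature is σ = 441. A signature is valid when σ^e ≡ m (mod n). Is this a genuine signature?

genuine

Squares mod 731: σ^1≡441, σ^2≡35, σ^4≡494, σ^8≡613, σ^16≡35, σ^32≡494
53 = 32 + 16 + 4 + 1, so σ^53 ≡ 494·35·494·441 ≡ 322 (mod 731)
σ^53 mod 731 = 322 matches m.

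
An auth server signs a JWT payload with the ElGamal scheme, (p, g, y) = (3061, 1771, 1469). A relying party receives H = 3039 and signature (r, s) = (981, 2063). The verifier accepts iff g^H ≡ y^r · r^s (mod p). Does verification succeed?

Left side g^H mod p:
Squares mod 3061: 1771^1≡1771, 1771^2≡1977, 1771^4≡2693, 1771^8≡740, 1771^16≡2742, 1771^32≡748, 1771^64≡2402, 1771^128≡2680, 1771^256≡1294, 1771^512≡69, 1771^1024≡1700, 1771^2048≡416
3039 = 2048 + 512 + 256 + 128 + 64 + 16 + 8 + 4 + 2 + 1, so 1771^3039 ≡ 416·69·1294·2680·2402·2742·740·2693·1977·1771 ≡ 929 (mod 3061)
Right side y^r · r^s mod p:
Squares mod 3061: 1469^1≡1469, 1469^2≡3017, 1469^4≡1936, 1469^8≡1432, 1469^16≡2815, 1469^32≡2357, 1469^64≡2795, 1469^128≡353, 1469^256≡2169, 1469^512≡2865
981 = 512 + 256 + 128 + 64 + 16 + 4 + 1, so 1469^981 ≡ 2865·2169·353·2795·2815·1936·1469 ≡ 1138 (mod 3061)
Squares mod 3061: 981^1≡981, 981^2≡1207, 981^4≡2874, 981^8≡1298, 981^16≡1254, 981^32≡2223, 981^64≡1275, 981^128≡234, 981^256≡2719, 981^512≡646, 981^1024≡1020, 981^2048≡2721
2063 = 2048 + 8 + 4 + 2 + 1, so 981^2063 ≡ 2721·1298·2874·1207·981 ≡ 2383 (mod 3061)
1138·2383 = 2711854 ≡ 2869 (mod 3061)
929 ≠ 2869, so verification fails.

fails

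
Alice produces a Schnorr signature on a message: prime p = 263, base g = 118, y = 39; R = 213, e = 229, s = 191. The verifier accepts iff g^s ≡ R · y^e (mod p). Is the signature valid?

invalid

g^s mod p:
118^2 = 13924 ≡ 248
118^4 ≡ 248^2 = 61504 ≡ 225
118^8 ≡ 225^2 = 50625 ≡ 129
118^16 ≡ 129^2 = 16641 ≡ 72
118^32 ≡ 72^2 = 5184 ≡ 187
118^64 ≡ 187^2 = 34969 ≡ 253
118^128 ≡ 253^2 = 64009 ≡ 100
191 = 128 + 32 + 16 + 8 + 4 + 2 + 1, so 118^191 ≡ 100·187·72·129·225·248·118 ≡ 152 (mod 263)
R · y^e mod p:
39^2 = 1521 ≡ 206
39^4 ≡ 206^2 = 42436 ≡ 93
39^8 ≡ 93^2 = 8649 ≡ 233
39^16 ≡ 233^2 = 54289 ≡ 111
39^32 ≡ 111^2 = 12321 ≡ 223
39^64 ≡ 223^2 = 49729 ≡ 22
39^128 ≡ 22^2 = 484 ≡ 221
229 = 128 + 64 + 32 + 4 + 1, so 39^229 ≡ 221·22·223·93·39 ≡ 190 (mod 263)
213·190 = 40470 ≡ 231 (mod 263)
152 ≠ 231; the check fails.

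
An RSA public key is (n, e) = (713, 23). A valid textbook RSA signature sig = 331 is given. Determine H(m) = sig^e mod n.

Squares mod 713: sig^1≡331, sig^2≡472, sig^4≡328, sig^8≡634, sig^16≡537
23 = 16 + 4 + 2 + 1, so sig^23 ≡ 537·328·472·331 ≡ 699 (mod 713)

699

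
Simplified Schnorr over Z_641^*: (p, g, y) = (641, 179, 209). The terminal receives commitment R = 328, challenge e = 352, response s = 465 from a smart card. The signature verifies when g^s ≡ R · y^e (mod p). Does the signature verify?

does not verify

g^s mod p:
Squares mod 641: 179^1≡179, 179^2≡632, 179^4≡81, 179^8≡151, 179^16≡366, 179^32≡628, 179^64≡169, 179^128≡357, 179^256≡531
465 = 256 + 128 + 64 + 16 + 1, so 179^465 ≡ 531·357·169·366·179 ≡ 310 (mod 641)
R · y^e mod p:
Squares mod 641: 209^1≡209, 209^2≡93, 209^4≡316, 209^8≡501, 209^16≡370, 209^32≡367, 209^64≡79, 209^128≡472, 209^256≡357
352 = 256 + 64 + 32, so 209^352 ≡ 357·79·367 ≡ 274 (mod 641)
328·274 = 89872 ≡ 132 (mod 641)
310 ≠ 132; the check fails.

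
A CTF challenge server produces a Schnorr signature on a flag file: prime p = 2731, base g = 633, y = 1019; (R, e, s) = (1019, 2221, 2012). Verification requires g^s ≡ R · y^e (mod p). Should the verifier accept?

reject

g^s mod p:
633^2 = 400689 ≡ 1963
633^4 ≡ 1963^2 = 3853369 ≡ 2659
633^8 ≡ 2659^2 = 7070281 ≡ 2453
633^16 ≡ 2453^2 = 6017209 ≡ 816
633^32 ≡ 816^2 = 665856 ≡ 2223
633^64 ≡ 2223^2 = 4941729 ≡ 1350
633^128 ≡ 1350^2 = 1822500 ≡ 923
633^256 ≡ 923^2 = 851929 ≡ 2588
633^512 ≡ 2588^2 = 6697744 ≡ 1332
633^1024 ≡ 1332^2 = 1774224 ≡ 1805
2012 = 1024 + 512 + 256 + 128 + 64 + 16 + 8 + 4, so 633^2012 ≡ 1805·1332·2588·923·1350·816·2453·2659 ≡ 369 (mod 2731)
R · y^e mod p:
1019^2 = 1038361 ≡ 581
1019^4 ≡ 581^2 = 337561 ≡ 1648
1019^8 ≡ 1648^2 = 2715904 ≡ 1290
1019^16 ≡ 1290^2 = 1664100 ≡ 921
1019^32 ≡ 921^2 = 848241 ≡ 1631
1019^64 ≡ 1631^2 = 2660161 ≡ 167
1019^128 ≡ 167^2 = 27889 ≡ 579
1019^256 ≡ 579^2 = 335241 ≡ 2059
1019^512 ≡ 2059^2 = 4239481 ≡ 969
1019^1024 ≡ 969^2 = 938961 ≡ 2228
1019^2048 ≡ 2228^2 = 4963984 ≡ 1757
2221 = 2048 + 128 + 32 + 8 + 4 + 1, so 1019^2221 ≡ 1757·579·1631·1290·1648·1019 ≡ 921 (mod 2731)
1019·921 = 938499 ≡ 1766 (mod 2731)
369 ≠ 1766; the check fails.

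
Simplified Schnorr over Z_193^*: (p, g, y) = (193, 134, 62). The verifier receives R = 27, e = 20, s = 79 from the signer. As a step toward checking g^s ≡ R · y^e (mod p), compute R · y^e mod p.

165

62^2 = 3844 ≡ 177
62^4 ≡ 177^2 = 31329 ≡ 63
62^8 ≡ 63^2 = 3969 ≡ 109
62^16 ≡ 109^2 = 11881 ≡ 108
20 = 16 + 4, so 62^20 ≡ 108·63 ≡ 49 (mod 193)
R · y^e ≡ 27·49 = 1323 ≡ 165 (mod 193)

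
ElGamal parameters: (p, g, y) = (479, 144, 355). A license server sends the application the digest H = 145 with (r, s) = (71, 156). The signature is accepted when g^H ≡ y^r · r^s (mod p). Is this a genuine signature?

Left side g^H mod p:
Squares mod 479: 144^1≡144, 144^2≡139, 144^4≡161, 144^8≡55, 144^16≡151, 144^32≡288, 144^64≡77, 144^128≡181
145 = 128 + 16 + 1, so 144^145 ≡ 181·151·144 ≡ 200 (mod 479)
Right side y^r · r^s mod p:
Squares mod 479: 355^1≡355, 355^2≡48, 355^4≡388, 355^8≡138, 355^16≡363, 355^32≡44, 355^64≡20
71 = 64 + 4 + 2 + 1, so 355^71 ≡ 20·388·48·355 ≡ 55 (mod 479)
Squares mod 479: 71^1≡71, 71^2≡251, 71^4≡252, 71^8≡276, 71^16≡15, 71^32≡225, 71^64≡330, 71^128≡167
156 = 128 + 16 + 8 + 4, so 71^156 ≡ 167·15·276·252 ≡ 132 (mod 479)
55·132 = 7260 ≡ 75 (mod 479)
200 ≠ 75, so verification fails.

forged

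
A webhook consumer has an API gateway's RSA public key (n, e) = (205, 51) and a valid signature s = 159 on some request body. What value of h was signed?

169

Squares mod 205: s^1≡159, s^2≡66, s^4≡51, s^8≡141, s^16≡201, s^32≡16
51 = 32 + 16 + 2 + 1, so s^51 ≡ 16·201·66·159 ≡ 169 (mod 205)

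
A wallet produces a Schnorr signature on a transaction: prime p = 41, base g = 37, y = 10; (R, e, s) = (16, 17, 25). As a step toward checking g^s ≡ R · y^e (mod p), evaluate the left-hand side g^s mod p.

Squares mod 41: 37^1≡37, 37^2≡16, 37^4≡10, 37^8≡18, 37^16≡37
25 = 16 + 8 + 1, so 37^25 ≡ 37·18·37 ≡ 1 (mod 41)

1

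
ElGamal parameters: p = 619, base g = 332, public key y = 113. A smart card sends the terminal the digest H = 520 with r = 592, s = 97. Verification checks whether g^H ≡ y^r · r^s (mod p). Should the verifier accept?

Left side g^H mod p:
332^2 = 110224 ≡ 42
332^4 ≡ 42^2 = 1764 ≡ 526
332^8 ≡ 526^2 = 276676 ≡ 602
332^16 ≡ 602^2 = 362404 ≡ 289
332^32 ≡ 289^2 = 83521 ≡ 575
332^64 ≡ 575^2 = 330625 ≡ 79
332^128 ≡ 79^2 = 6241 ≡ 51
332^256 ≡ 51^2 = 2601 ≡ 125
332^512 ≡ 125^2 = 15625 ≡ 150
520 = 512 + 8, so 332^520 ≡ 150·602 ≡ 545 (mod 619)
Right side y^r · r^s mod p:
113^2 = 12769 ≡ 389
113^4 ≡ 389^2 = 151321 ≡ 285
113^8 ≡ 285^2 = 81225 ≡ 136
113^16 ≡ 136^2 = 18496 ≡ 545
113^32 ≡ 545^2 = 297025 ≡ 524
113^64 ≡ 524^2 = 274576 ≡ 359
113^128 ≡ 359^2 = 128881 ≡ 129
113^256 ≡ 129^2 = 16641 ≡ 547
113^512 ≡ 547^2 = 299209 ≡ 232
592 = 512 + 64 + 16, so 113^592 ≡ 232·359·545 ≡ 71 (mod 619)
592^2 = 350464 ≡ 110
592^4 ≡ 110^2 = 12100 ≡ 339
592^8 ≡ 339^2 = 114921 ≡ 406
592^16 ≡ 406^2 = 164836 ≡ 182
592^32 ≡ 182^2 = 33124 ≡ 317
592^64 ≡ 317^2 = 100489 ≡ 211
97 = 64 + 32 + 1, so 592^97 ≡ 211·317·592 ≡ 293 (mod 619)
71·293 = 20803 ≡ 376 (mod 619)
545 ≠ 376, so verification fails.

reject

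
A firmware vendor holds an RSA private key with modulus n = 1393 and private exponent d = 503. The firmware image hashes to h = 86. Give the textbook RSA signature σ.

h^2 ≡ 86^2 = 7396 ≡ 431
h^4 ≡ 431^2 = 185761 ≡ 492
h^8 ≡ 492^2 = 242064 ≡ 1075
h^16 ≡ 1075^2 = 1155625 ≡ 828
h^32 ≡ 828^2 = 685584 ≡ 228
h^64 ≡ 228^2 = 51984 ≡ 443
h^128 ≡ 443^2 = 196249 ≡ 1229
h^256 ≡ 1229^2 = 1510441 ≡ 429
503 = 256 + 128 + 64 + 32 + 16 + 4 + 2 + 1, so h^503 ≡ 429·1229·443·228·828·492·431·86 ≡ 1075 (mod 1393)

1075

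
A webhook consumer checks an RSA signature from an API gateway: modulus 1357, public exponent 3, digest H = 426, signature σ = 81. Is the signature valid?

Squares mod 1357: σ^1≡81, σ^2≡1133
3 = 2 + 1, so σ^3 ≡ 1133·81 ≡ 854 (mod 1357)
The recovered value 854 does not match the digest 426.

invalid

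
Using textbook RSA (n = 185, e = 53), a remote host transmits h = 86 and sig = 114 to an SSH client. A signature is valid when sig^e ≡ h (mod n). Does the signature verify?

sig^2 ≡ 114^2 = 12996 ≡ 46
sig^4 ≡ 46^2 = 2116 ≡ 81
sig^8 ≡ 81^2 = 6561 ≡ 86
sig^16 ≡ 86^2 = 7396 ≡ 181
sig^32 ≡ 181^2 = 32761 ≡ 16
53 = 32 + 16 + 4 + 1, so sig^53 ≡ 16·181·81·114 ≡ 99 (mod 185)
The recovered value 99 does not match the digest 86.

does not verify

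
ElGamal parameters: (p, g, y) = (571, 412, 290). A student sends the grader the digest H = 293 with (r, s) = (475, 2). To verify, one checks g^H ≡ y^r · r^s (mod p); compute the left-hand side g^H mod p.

Squares mod 571: 412^1≡412, 412^2≡157, 412^4≡96, 412^8≡80, 412^16≡119, 412^32≡457, 412^64≡434, 412^128≡497, 412^256≡337
293 = 256 + 32 + 4 + 1, so 412^293 ≡ 337·457·96·412 ≡ 491 (mod 571)

491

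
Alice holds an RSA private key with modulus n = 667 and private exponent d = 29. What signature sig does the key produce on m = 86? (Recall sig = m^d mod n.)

m^2 ≡ 86^2 = 7396 ≡ 59
m^4 ≡ 59^2 = 3481 ≡ 146
m^8 ≡ 146^2 = 21316 ≡ 639
m^16 ≡ 639^2 = 408321 ≡ 117
29 = 16 + 8 + 4 + 1, so m^29 ≡ 117·639·146·86 ≡ 434 (mod 667)

434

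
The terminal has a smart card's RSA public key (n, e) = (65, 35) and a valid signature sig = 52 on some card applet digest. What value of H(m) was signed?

sig^2 ≡ 52^2 = 2704 ≡ 39
sig^4 ≡ 39^2 = 1521 ≡ 26
sig^8 ≡ 26^2 = 676 ≡ 26
sig^16 ≡ 26^2 = 676 ≡ 26
sig^32 ≡ 26^2 = 676 ≡ 26
35 = 32 + 2 + 1, so sig^35 ≡ 26·39·52 ≡ 13 (mod 65)

13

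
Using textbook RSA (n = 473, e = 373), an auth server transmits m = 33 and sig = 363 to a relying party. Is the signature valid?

valid

sig^2 ≡ 363^2 = 131769 ≡ 275
sig^4 ≡ 275^2 = 75625 ≡ 418
sig^8 ≡ 418^2 = 174724 ≡ 187
sig^16 ≡ 187^2 = 34969 ≡ 440
sig^32 ≡ 440^2 = 193600 ≡ 143
sig^64 ≡ 143^2 = 20449 ≡ 110
sig^128 ≡ 110^2 = 12100 ≡ 275
sig^256 ≡ 275^2 = 75625 ≡ 418
373 = 256 + 64 + 32 + 16 + 4 + 1, so sig^373 ≡ 418·110·143·440·418·363 ≡ 33 (mod 473)
33 = m, so the signature checks out.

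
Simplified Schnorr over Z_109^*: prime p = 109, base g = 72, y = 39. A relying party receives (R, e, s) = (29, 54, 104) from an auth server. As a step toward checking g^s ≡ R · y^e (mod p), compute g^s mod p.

80

72^104 mod 109 = 80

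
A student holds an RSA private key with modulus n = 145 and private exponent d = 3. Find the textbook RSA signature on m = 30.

m^2 ≡ 30^2 = 900 ≡ 30
3 = 2 + 1, so m^3 ≡ 30·30 ≡ 30 (mod 145)

30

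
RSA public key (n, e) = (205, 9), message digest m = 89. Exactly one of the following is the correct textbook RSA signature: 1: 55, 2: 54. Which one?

2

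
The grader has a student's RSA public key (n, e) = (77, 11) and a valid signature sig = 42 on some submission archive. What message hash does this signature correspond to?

sig^11 mod 77 = 42

42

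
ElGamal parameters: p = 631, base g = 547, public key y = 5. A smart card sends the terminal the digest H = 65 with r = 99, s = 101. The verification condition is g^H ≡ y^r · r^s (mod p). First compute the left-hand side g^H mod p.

547^65 mod 631 = 282

282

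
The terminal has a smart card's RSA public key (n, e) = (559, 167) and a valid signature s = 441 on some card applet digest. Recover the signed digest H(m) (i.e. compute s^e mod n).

Squares mod 559: s^1≡441, s^2≡508, s^4≡365, s^8≡183, s^16≡508, s^32≡365, s^64≡183, s^128≡508
167 = 128 + 32 + 4 + 2 + 1, so s^167 ≡ 508·365·365·508·441 ≡ 90 (mod 559)

90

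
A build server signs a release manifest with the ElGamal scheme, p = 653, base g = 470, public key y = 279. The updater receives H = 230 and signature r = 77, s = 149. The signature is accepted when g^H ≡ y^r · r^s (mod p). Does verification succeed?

fails

Left side g^H mod p:
470^230 mod 653 = 593
Right side y^r · r^s mod p:
279^77 mod 653 = 571
77^149 mod 653 = 375
571·375 = 214125 ≡ 594 (mod 653)
593 ≠ 594, so verification fails.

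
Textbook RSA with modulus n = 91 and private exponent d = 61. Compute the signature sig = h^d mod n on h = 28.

h^61 mod 91 = 28

28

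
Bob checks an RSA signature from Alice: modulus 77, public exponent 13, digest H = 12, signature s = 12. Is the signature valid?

s^13 mod 77 = 12
Since 12 equals the digest 12, verification succeeds.

valid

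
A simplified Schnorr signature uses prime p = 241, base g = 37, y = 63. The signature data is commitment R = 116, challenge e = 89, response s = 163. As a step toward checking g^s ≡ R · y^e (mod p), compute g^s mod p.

35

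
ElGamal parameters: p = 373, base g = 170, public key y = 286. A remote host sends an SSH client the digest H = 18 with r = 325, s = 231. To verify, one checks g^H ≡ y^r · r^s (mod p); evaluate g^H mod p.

111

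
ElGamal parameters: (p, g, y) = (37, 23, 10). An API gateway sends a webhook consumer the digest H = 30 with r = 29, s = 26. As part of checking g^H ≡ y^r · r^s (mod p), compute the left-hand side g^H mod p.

Squares mod 37: 23^1≡23, 23^2≡11, 23^4≡10, 23^8≡26, 23^16≡10
30 = 16 + 8 + 4 + 2, so 23^30 ≡ 10·26·10·11 ≡ 36 (mod 37)

36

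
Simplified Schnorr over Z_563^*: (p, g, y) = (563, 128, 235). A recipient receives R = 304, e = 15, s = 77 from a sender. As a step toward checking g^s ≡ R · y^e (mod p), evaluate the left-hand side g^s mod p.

Squares mod 563: 128^1≡128, 128^2≡57, 128^4≡434, 128^8≡314, 128^16≡71, 128^32≡537, 128^64≡113
77 = 64 + 8 + 4 + 1, so 128^77 ≡ 113·314·434·128 ≡ 410 (mod 563)

410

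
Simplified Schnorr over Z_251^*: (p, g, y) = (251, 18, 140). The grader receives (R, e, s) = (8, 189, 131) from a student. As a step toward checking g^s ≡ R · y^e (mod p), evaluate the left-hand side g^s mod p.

Squares mod 251: 18^1≡18, 18^2≡73, 18^4≡58, 18^8≡101, 18^16≡161, 18^32≡68, 18^64≡106, 18^128≡192
131 = 128 + 2 + 1, so 18^131 ≡ 192·73·18 ≡ 33 (mod 251)

33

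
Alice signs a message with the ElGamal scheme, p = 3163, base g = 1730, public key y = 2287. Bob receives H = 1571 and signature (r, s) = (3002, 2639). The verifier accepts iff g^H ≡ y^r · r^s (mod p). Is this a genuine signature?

forged

Left side g^H mod p:
1730^2 = 2992900 ≡ 702
1730^4 ≡ 702^2 = 492804 ≡ 2539
1730^8 ≡ 2539^2 = 6446521 ≡ 327
1730^16 ≡ 327^2 = 106929 ≡ 2550
1730^32 ≡ 2550^2 = 6502500 ≡ 2535
1730^64 ≡ 2535^2 = 6426225 ≡ 2172
1730^128 ≡ 2172^2 = 4717584 ≡ 1551
1730^256 ≡ 1551^2 = 2405601 ≡ 1721
1730^512 ≡ 1721^2 = 2961841 ≡ 1273
1730^1024 ≡ 1273^2 = 1620529 ≡ 1073
1571 = 1024 + 512 + 32 + 2 + 1, so 1730^1571 ≡ 1073·1273·2535·702·1730 ≡ 2180 (mod 3163)
Right side y^r · r^s mod p:
2287^2 = 5230369 ≡ 1930
2287^4 ≡ 1930^2 = 3724900 ≡ 2049
2287^8 ≡ 2049^2 = 4198401 ≡ 1100
2287^16 ≡ 1100^2 = 1210000 ≡ 1734
2287^32 ≡ 1734^2 = 3006756 ≡ 1906
2287^64 ≡ 1906^2 = 3632836 ≡ 1712
2287^128 ≡ 1712^2 = 2930944 ≡ 2006
2287^256 ≡ 2006^2 = 4024036 ≡ 700
2287^512 ≡ 700^2 = 490000 ≡ 2898
2287^1024 ≡ 2898^2 = 8398404 ≡ 639
2287^2048 ≡ 639^2 = 408321 ≡ 294
3002 = 2048 + 512 + 256 + 128 + 32 + 16 + 8 + 2, so 2287^3002 ≡ 294·2898·700·2006·1906·1734·1100·1930 ≡ 396 (mod 3163)
3002^2 = 9012004 ≡ 617
3002^4 ≡ 617^2 = 380689 ≡ 1129
3002^8 ≡ 1129^2 = 1274641 ≡ 3115
3002^16 ≡ 3115^2 = 9703225 ≡ 2304
3002^32 ≡ 2304^2 = 5308416 ≡ 902
3002^64 ≡ 902^2 = 813604 ≡ 713
3002^128 ≡ 713^2 = 508369 ≡ 2289
3002^256 ≡ 2289^2 = 5239521 ≡ 1593
3002^512 ≡ 1593^2 = 2537649 ≡ 923
3002^1024 ≡ 923^2 = 851929 ≡ 1082
3002^2048 ≡ 1082^2 = 1170724 ≡ 414
2639 = 2048 + 512 + 64 + 8 + 4 + 2 + 1, so 3002^2639 ≡ 414·923·713·3115·1129·617·3002 ≡ 1011 (mod 3163)
396·1011 = 400356 ≡ 1818 (mod 3163)
2180 ≠ 1818, so verification fails.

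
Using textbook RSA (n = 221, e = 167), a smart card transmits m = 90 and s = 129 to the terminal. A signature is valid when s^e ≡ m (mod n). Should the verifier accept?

accept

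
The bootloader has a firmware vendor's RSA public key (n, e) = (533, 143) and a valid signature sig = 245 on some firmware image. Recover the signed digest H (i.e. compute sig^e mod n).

sig^2 ≡ 245^2 = 60025 ≡ 329
sig^4 ≡ 329^2 = 108241 ≡ 42
sig^8 ≡ 42^2 = 1764 ≡ 165
sig^16 ≡ 165^2 = 27225 ≡ 42
sig^32 ≡ 42^2 = 1764 ≡ 165
sig^64 ≡ 165^2 = 27225 ≡ 42
sig^128 ≡ 42^2 = 1764 ≡ 165
143 = 128 + 8 + 4 + 2 + 1, so sig^143 ≡ 165·165·42·329·245 ≡ 409 (mod 533)

409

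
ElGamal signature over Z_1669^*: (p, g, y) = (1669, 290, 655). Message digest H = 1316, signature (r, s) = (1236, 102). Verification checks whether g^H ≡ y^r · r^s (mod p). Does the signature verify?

does not verify

Left side g^H mod p:
290^2 = 84100 ≡ 650
290^4 ≡ 650^2 = 422500 ≡ 243
290^8 ≡ 243^2 = 59049 ≡ 634
290^16 ≡ 634^2 = 401956 ≡ 1396
290^32 ≡ 1396^2 = 1948816 ≡ 1093
290^64 ≡ 1093^2 = 1194649 ≡ 1314
290^128 ≡ 1314^2 = 1726596 ≡ 850
290^256 ≡ 850^2 = 722500 ≡ 1492
290^512 ≡ 1492^2 = 2226064 ≡ 1287
290^1024 ≡ 1287^2 = 1656369 ≡ 721
1316 = 1024 + 256 + 32 + 4, so 290^1316 ≡ 721·1492·1093·243 ≡ 670 (mod 1669)
Right side y^r · r^s mod p:
655^2 = 429025 ≡ 92
655^4 ≡ 92^2 = 8464 ≡ 119
655^8 ≡ 119^2 = 14161 ≡ 809
655^16 ≡ 809^2 = 654481 ≡ 233
655^32 ≡ 233^2 = 54289 ≡ 881
655^64 ≡ 881^2 = 776161 ≡ 76
655^128 ≡ 76^2 = 5776 ≡ 769
655^256 ≡ 769^2 = 591361 ≡ 535
655^512 ≡ 535^2 = 286225 ≡ 826
655^1024 ≡ 826^2 = 682276 ≡ 1324
1236 = 1024 + 128 + 64 + 16 + 4, so 655^1236 ≡ 1324·769·76·233·119 ≡ 862 (mod 1669)
1236^2 = 1527696 ≡ 561
1236^4 ≡ 561^2 = 314721 ≡ 949
1236^8 ≡ 949^2 = 900601 ≡ 1010
1236^16 ≡ 1010^2 = 1020100 ≡ 341
1236^32 ≡ 341^2 = 116281 ≡ 1120
1236^64 ≡ 1120^2 = 1254400 ≡ 981
102 = 64 + 32 + 4 + 2, so 1236^102 ≡ 981·1120·949·561 ≡ 287 (mod 1669)
862·287 = 247394 ≡ 382 (mod 1669)
670 ≠ 382, so verification fails.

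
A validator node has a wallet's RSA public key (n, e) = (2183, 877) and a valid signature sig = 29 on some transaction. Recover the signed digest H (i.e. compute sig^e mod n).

sig^2 ≡ 29^2 = 841
sig^4 ≡ 841^2 = 707281 ≡ 2172
sig^8 ≡ 2172^2 = 4717584 ≡ 121
sig^16 ≡ 121^2 = 14641 ≡ 1543
sig^32 ≡ 1543^2 = 2380849 ≡ 1379
sig^64 ≡ 1379^2 = 1901641 ≡ 248
sig^128 ≡ 248^2 = 61504 ≡ 380
sig^256 ≡ 380^2 = 144400 ≡ 322
sig^512 ≡ 322^2 = 103684 ≡ 1083
877 = 512 + 256 + 64 + 32 + 8 + 4 + 1, so sig^877 ≡ 1083·322·248·1379·121·2172·29 ≡ 584 (mod 2183)

584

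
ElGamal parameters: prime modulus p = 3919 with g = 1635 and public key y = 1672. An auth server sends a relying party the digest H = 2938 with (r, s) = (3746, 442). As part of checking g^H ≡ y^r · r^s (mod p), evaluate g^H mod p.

1635^2 = 2673225 ≡ 467
1635^4 ≡ 467^2 = 218089 ≡ 2544
1635^8 ≡ 2544^2 = 6471936 ≡ 1667
1635^16 ≡ 1667^2 = 2778889 ≡ 318
1635^32 ≡ 318^2 = 101124 ≡ 3149
1635^64 ≡ 3149^2 = 9916201 ≡ 1131
1635^128 ≡ 1131^2 = 1279161 ≡ 1567
1635^256 ≡ 1567^2 = 2455489 ≡ 2195
1635^512 ≡ 2195^2 = 4818025 ≡ 1574
1635^1024 ≡ 1574^2 = 2477476 ≡ 668
1635^2048 ≡ 668^2 = 446224 ≡ 3377
2938 = 2048 + 512 + 256 + 64 + 32 + 16 + 8 + 2, so 1635^2938 ≡ 3377·1574·2195·1131·3149·318·1667·467 ≡ 632 (mod 3919)

632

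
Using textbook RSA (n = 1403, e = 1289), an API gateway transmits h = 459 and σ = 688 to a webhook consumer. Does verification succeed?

fails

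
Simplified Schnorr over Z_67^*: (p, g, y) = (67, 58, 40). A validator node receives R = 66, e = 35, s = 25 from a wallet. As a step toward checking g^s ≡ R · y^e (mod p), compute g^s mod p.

8

58^2 = 3364 ≡ 14
58^4 ≡ 14^2 = 196 ≡ 62
58^8 ≡ 62^2 = 3844 ≡ 25
58^16 ≡ 25^2 = 625 ≡ 22
25 = 16 + 8 + 1, so 58^25 ≡ 22·25·58 ≡ 8 (mod 67)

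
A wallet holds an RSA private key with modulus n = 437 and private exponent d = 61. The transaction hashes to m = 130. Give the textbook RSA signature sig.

378

m^61 mod 437 = 378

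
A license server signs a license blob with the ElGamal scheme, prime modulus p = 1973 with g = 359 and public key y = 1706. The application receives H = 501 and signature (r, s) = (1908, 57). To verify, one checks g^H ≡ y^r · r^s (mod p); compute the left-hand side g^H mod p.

1672

359^2 = 128881 ≡ 636
359^4 ≡ 636^2 = 404496 ≡ 31
359^8 ≡ 31^2 = 961
359^16 ≡ 961^2 = 923521 ≡ 157
359^32 ≡ 157^2 = 24649 ≡ 973
359^64 ≡ 973^2 = 946729 ≡ 1662
359^128 ≡ 1662^2 = 2762244 ≡ 44
359^256 ≡ 44^2 = 1936
501 = 256 + 128 + 64 + 32 + 16 + 4 + 1, so 359^501 ≡ 1936·44·1662·973·157·31·359 ≡ 1672 (mod 1973)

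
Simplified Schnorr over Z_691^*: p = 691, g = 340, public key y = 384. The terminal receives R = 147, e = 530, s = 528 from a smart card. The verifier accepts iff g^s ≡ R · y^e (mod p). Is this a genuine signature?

g^s mod p:
340^2 = 115600 ≡ 203
340^4 ≡ 203^2 = 41209 ≡ 440
340^8 ≡ 440^2 = 193600 ≡ 120
340^16 ≡ 120^2 = 14400 ≡ 580
340^32 ≡ 580^2 = 336400 ≡ 574
340^64 ≡ 574^2 = 329476 ≡ 560
340^128 ≡ 560^2 = 313600 ≡ 577
340^256 ≡ 577^2 = 332929 ≡ 558
340^512 ≡ 558^2 = 311364 ≡ 414
528 = 512 + 16, so 340^528 ≡ 414·580 ≡ 343 (mod 691)
R · y^e mod p:
384^2 = 147456 ≡ 273
384^4 ≡ 273^2 = 74529 ≡ 592
384^8 ≡ 592^2 = 350464 ≡ 127
384^16 ≡ 127^2 = 16129 ≡ 236
384^32 ≡ 236^2 = 55696 ≡ 416
384^64 ≡ 416^2 = 173056 ≡ 306
384^128 ≡ 306^2 = 93636 ≡ 351
384^256 ≡ 351^2 = 123201 ≡ 203
384^512 ≡ 203^2 = 41209 ≡ 440
530 = 512 + 16 + 2, so 384^530 ≡ 440·236·273 ≡ 45 (mod 691)
147·45 = 6615 ≡ 396 (mod 691)
343 ≠ 396; the check fails.

forged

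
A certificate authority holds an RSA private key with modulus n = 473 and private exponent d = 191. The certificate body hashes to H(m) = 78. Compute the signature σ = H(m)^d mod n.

408

Squares mod 473: (H(m))^1≡78, (H(m))^2≡408, (H(m))^4≡441, (H(m))^8≡78, (H(m))^16≡408, (H(m))^32≡441, (H(m))^64≡78, (H(m))^128≡408
191 = 128 + 32 + 16 + 8 + 4 + 2 + 1, so (H(m))^191 ≡ 408·441·408·78·441·408·78 ≡ 408 (mod 473)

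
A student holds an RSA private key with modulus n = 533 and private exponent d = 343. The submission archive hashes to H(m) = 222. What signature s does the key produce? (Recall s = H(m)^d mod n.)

Squares mod 533: (H(m))^1≡222, (H(m))^2≡248, (H(m))^4≡209, (H(m))^8≡508, (H(m))^16≡92, (H(m))^32≡469, (H(m))^64≡365, (H(m))^128≡508, (H(m))^256≡92
343 = 256 + 64 + 16 + 4 + 2 + 1, so (H(m))^343 ≡ 92·365·92·209·248·222 ≡ 417 (mod 533)

417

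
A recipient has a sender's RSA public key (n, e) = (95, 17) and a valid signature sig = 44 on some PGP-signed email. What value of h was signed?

54

Squares mod 95: sig^1≡44, sig^2≡36, sig^4≡61, sig^8≡16, sig^16≡66
17 = 16 + 1, so sig^17 ≡ 66·44 ≡ 54 (mod 95)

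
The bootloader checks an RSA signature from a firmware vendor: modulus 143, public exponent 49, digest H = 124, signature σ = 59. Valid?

σ^2 ≡ 59^2 = 3481 ≡ 49
σ^4 ≡ 49^2 = 2401 ≡ 113
σ^8 ≡ 113^2 = 12769 ≡ 42
σ^16 ≡ 42^2 = 1764 ≡ 48
σ^32 ≡ 48^2 = 2304 ≡ 16
49 = 32 + 16 + 1, so σ^49 ≡ 16·48·59 ≡ 124 (mod 143)
124 = H, so the signature checks out.

yes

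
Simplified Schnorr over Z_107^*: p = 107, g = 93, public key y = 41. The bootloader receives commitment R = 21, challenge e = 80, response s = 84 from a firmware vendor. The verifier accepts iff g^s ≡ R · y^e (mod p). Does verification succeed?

fails

g^s mod p:
93^2 = 8649 ≡ 89
93^4 ≡ 89^2 = 7921 ≡ 3
93^8 ≡ 3^2 = 9
93^16 ≡ 9^2 = 81
93^32 ≡ 81^2 = 6561 ≡ 34
93^64 ≡ 34^2 = 1156 ≡ 86
84 = 64 + 16 + 4, so 93^84 ≡ 86·81·3 ≡ 33 (mod 107)
R · y^e mod p:
41^2 = 1681 ≡ 76
41^4 ≡ 76^2 = 5776 ≡ 105
41^8 ≡ 105^2 = 11025 ≡ 4
41^16 ≡ 4^2 = 16
41^32 ≡ 16^2 = 256 ≡ 42
41^64 ≡ 42^2 = 1764 ≡ 52
80 = 64 + 16, so 41^80 ≡ 52·16 ≡ 83 (mod 107)
21·83 = 1743 ≡ 31 (mod 107)
33 ≠ 31; the check fails.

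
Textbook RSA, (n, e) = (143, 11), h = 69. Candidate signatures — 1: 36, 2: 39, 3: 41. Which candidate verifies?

Candidate 1: Squares mod 143: 36^1≡36, 36^2≡9, 36^4≡81, 36^8≡126; 11 = 8 + 2 + 1, so 36^11 ≡ 126·9·36 ≡ 69 (mod 143)
  → matches h = 69
Candidate 2: Squares mod 143: 39^1≡39, 39^2≡91, 39^4≡130, 39^8≡26; 11 = 8 + 2 + 1, so 39^11 ≡ 26·91·39 ≡ 39 (mod 143)
Candidate 3: Squares mod 143: 41^1≡41, 41^2≡108, 41^4≡81, 41^8≡126; 11 = 8 + 2 + 1, so 41^11 ≡ 126·108·41 ≡ 85 (mod 143)

1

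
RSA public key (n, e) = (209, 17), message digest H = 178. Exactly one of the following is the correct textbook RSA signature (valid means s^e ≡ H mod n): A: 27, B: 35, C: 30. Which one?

Candidate A: 27^17 mod 209 = 69
Candidate B: 35^17 mod 209 = 139
Candidate C: 30^17 mod 209 = 178
  → matches H = 178

C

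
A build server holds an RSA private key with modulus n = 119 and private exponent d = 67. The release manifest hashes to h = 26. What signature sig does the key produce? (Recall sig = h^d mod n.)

117

h^2 ≡ 26^2 = 676 ≡ 81
h^4 ≡ 81^2 = 6561 ≡ 16
h^8 ≡ 16^2 = 256 ≡ 18
h^16 ≡ 18^2 = 324 ≡ 86
h^32 ≡ 86^2 = 7396 ≡ 18
h^64 ≡ 18^2 = 324 ≡ 86
67 = 64 + 2 + 1, so h^67 ≡ 86·81·26 ≡ 117 (mod 119)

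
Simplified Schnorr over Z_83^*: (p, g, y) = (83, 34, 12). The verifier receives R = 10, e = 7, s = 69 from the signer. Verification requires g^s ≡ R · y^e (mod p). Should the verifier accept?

g^s mod p:
Squares mod 83: 34^1≡34, 34^2≡77, 34^4≡36, 34^8≡51, 34^16≡28, 34^32≡37, 34^64≡41
69 = 64 + 4 + 1, so 34^69 ≡ 41·36·34 ≡ 52 (mod 83)
R · y^e mod p:
Squares mod 83: 12^1≡12, 12^2≡61, 12^4≡69
7 = 4 + 2 + 1, so 12^7 ≡ 69·61·12 ≡ 44 (mod 83)
10·44 = 440 ≡ 25 (mod 83)
52 ≠ 25; the check fails.

reject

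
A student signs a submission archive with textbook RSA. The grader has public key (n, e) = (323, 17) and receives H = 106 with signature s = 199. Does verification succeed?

fails

Squares mod 323: s^1≡199, s^2≡195, s^4≡234, s^8≡169, s^16≡137
17 = 16 + 1, so s^17 ≡ 137·199 ≡ 131 (mod 323)
131 ≠ 106, so verification fails.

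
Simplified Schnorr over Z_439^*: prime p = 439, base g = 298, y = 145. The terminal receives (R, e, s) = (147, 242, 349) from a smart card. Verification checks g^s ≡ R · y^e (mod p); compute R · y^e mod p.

96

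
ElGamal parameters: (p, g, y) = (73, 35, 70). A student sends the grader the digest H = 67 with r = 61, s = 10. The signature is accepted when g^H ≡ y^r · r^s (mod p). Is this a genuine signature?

Left side g^H mod p:
35^2 = 1225 ≡ 57
35^4 ≡ 57^2 = 3249 ≡ 37
35^8 ≡ 37^2 = 1369 ≡ 55
35^16 ≡ 55^2 = 3025 ≡ 32
35^32 ≡ 32^2 = 1024 ≡ 2
35^64 ≡ 2^2 = 4
67 = 64 + 2 + 1, so 35^67 ≡ 4·57·35 ≡ 23 (mod 73)
Right side y^r · r^s mod p:
70^2 = 4900 ≡ 9
70^4 ≡ 9^2 = 81 ≡ 8
70^8 ≡ 8^2 = 64
70^16 ≡ 64^2 = 4096 ≡ 8
70^32 ≡ 8^2 = 64
61 = 32 + 16 + 8 + 4 + 1, so 70^61 ≡ 64·8·64·8·70 ≡ 70 (mod 73)
61^2 = 3721 ≡ 71
61^4 ≡ 71^2 = 5041 ≡ 4
61^8 ≡ 4^2 = 16
10 = 8 + 2, so 61^10 ≡ 16·71 ≡ 41 (mod 73)
70·41 = 2870 ≡ 23 (mod 73)
23 ≡ 23 (mod 73), so the signature is genuine.

genuine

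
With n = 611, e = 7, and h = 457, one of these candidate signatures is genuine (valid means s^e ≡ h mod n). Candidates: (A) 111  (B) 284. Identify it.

Candidate A: 111^7 mod 611 = 97
Candidate B: 284^7 mod 611 = 457
  → matches h = 457

B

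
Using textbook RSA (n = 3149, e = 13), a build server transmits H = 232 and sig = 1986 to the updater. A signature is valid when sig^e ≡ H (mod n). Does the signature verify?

sig^2 ≡ 1986^2 = 3944196 ≡ 1648
sig^4 ≡ 1648^2 = 2715904 ≡ 1466
sig^8 ≡ 1466^2 = 2149156 ≡ 1538
13 = 8 + 4 + 1, so sig^13 ≡ 1538·1466·1986 ≡ 429 (mod 3149)
The recovered value 429 does not match the digest 232.

does not verify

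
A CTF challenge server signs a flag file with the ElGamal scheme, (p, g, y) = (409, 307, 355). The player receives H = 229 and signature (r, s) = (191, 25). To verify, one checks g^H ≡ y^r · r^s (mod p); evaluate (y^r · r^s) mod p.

123

355^2 = 126025 ≡ 53
355^4 ≡ 53^2 = 2809 ≡ 355
355^8 ≡ 355^2 = 126025 ≡ 53
355^16 ≡ 53^2 = 2809 ≡ 355
355^32 ≡ 355^2 = 126025 ≡ 53
355^64 ≡ 53^2 = 2809 ≡ 355
355^128 ≡ 355^2 = 126025 ≡ 53
191 = 128 + 32 + 16 + 8 + 4 + 2 + 1, so 355^191 ≡ 53·53·355·53·355·53·355 ≡ 53 (mod 409)
191^2 = 36481 ≡ 80
191^4 ≡ 80^2 = 6400 ≡ 265
191^8 ≡ 265^2 = 70225 ≡ 286
191^16 ≡ 286^2 = 81796 ≡ 405
25 = 16 + 8 + 1, so 191^25 ≡ 405·286·191 ≡ 311 (mod 409)
y^r · r^s ≡ 53·311 = 16483 ≡ 123 (mod 409)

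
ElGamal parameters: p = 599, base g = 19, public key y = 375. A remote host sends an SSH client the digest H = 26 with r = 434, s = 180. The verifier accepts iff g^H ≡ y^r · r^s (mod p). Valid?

yes

Left side g^H mod p:
19^2 = 361
19^4 ≡ 361^2 = 130321 ≡ 338
19^8 ≡ 338^2 = 114244 ≡ 434
19^16 ≡ 434^2 = 188356 ≡ 270
26 = 16 + 8 + 2, so 19^26 ≡ 270·434·361 ≡ 1 (mod 599)
Right side y^r · r^s mod p:
375^2 = 140625 ≡ 459
375^4 ≡ 459^2 = 210681 ≡ 432
375^8 ≡ 432^2 = 186624 ≡ 335
375^16 ≡ 335^2 = 112225 ≡ 212
375^32 ≡ 212^2 = 44944 ≡ 19
375^64 ≡ 19^2 = 361
375^128 ≡ 361^2 = 130321 ≡ 338
375^256 ≡ 338^2 = 114244 ≡ 434
434 = 256 + 128 + 32 + 16 + 2, so 375^434 ≡ 434·338·19·212·459 ≡ 270 (mod 599)
434^2 = 188356 ≡ 270
434^4 ≡ 270^2 = 72900 ≡ 421
434^8 ≡ 421^2 = 177241 ≡ 536
434^16 ≡ 536^2 = 287296 ≡ 375
434^32 ≡ 375^2 = 140625 ≡ 459
434^64 ≡ 459^2 = 210681 ≡ 432
434^128 ≡ 432^2 = 186624 ≡ 335
180 = 128 + 32 + 16 + 4, so 434^180 ≡ 335·459·375·421 ≡ 335 (mod 599)
270·335 = 90450 ≡ 1 (mod 599)
1 ≡ 1 (mod 599), so the signature is genuine.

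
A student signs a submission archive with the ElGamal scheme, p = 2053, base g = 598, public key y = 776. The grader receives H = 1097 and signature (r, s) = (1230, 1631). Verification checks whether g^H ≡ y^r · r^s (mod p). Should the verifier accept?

Left side g^H mod p:
Squares mod 2053: 598^1≡598, 598^2≡382, 598^4≡161, 598^8≡1285, 598^16≡613, 598^32≡70, 598^64≡794, 598^128≡165, 598^256≡536, 598^512≡1929, 598^1024≡1005
1097 = 1024 + 64 + 8 + 1, so 598^1097 ≡ 1005·794·1285·598 ≡ 800 (mod 2053)
Right side y^r · r^s mod p:
Squares mod 2053: 776^1≡776, 776^2≡647, 776^4≡1850, 776^8≡149, 776^16≡1671, 776^32≡161, 776^64≡1285, 776^128≡613, 776^256≡70, 776^512≡794, 776^1024≡165
1230 = 1024 + 128 + 64 + 8 + 4 + 2, so 776^1230 ≡ 165·613·1285·149·1850·647 ≡ 1440 (mod 2053)
Squares mod 2053: 1230^1≡1230, 1230^2≡1892, 1230^4≡1285, 1230^8≡613, 1230^16≡70, 1230^32≡794, 1230^64≡165, 1230^128≡536, 1230^256≡1929, 1230^512≡1005, 1230^1024≡2002
1631 = 1024 + 512 + 64 + 16 + 8 + 4 + 2 + 1, so 1230^1631 ≡ 2002·1005·165·70·613·1285·1892·1230 ≡ 1397 (mod 2053)
1440·1397 = 2011680 ≡ 1793 (mod 2053)
800 ≠ 1793, so verification fails.

reject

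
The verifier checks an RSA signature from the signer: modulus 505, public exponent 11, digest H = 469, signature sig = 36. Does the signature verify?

sig^2 ≡ 36^2 = 1296 ≡ 286
sig^4 ≡ 286^2 = 81796 ≡ 491
sig^8 ≡ 491^2 = 241081 ≡ 196
11 = 8 + 2 + 1, so sig^11 ≡ 196·286·36 ≡ 36 (mod 505)
36 ≠ 469, so verification fails.

does not verify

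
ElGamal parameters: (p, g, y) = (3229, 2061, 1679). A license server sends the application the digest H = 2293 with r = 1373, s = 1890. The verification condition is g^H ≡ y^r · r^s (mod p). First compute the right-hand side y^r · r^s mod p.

1350

1679^2 = 2819041 ≡ 124
1679^4 ≡ 124^2 = 15376 ≡ 2460
1679^8 ≡ 2460^2 = 6051600 ≡ 454
1679^16 ≡ 454^2 = 206116 ≡ 2689
1679^32 ≡ 2689^2 = 7230721 ≡ 990
1679^64 ≡ 990^2 = 980100 ≡ 1713
1679^128 ≡ 1713^2 = 2934369 ≡ 2437
1679^256 ≡ 2437^2 = 5938969 ≡ 838
1679^512 ≡ 838^2 = 702244 ≡ 1551
1679^1024 ≡ 1551^2 = 2405601 ≡ 3225
1373 = 1024 + 256 + 64 + 16 + 8 + 4 + 1, so 1679^1373 ≡ 3225·838·1713·2689·454·2460·1679 ≡ 3167 (mod 3229)
1373^2 = 1885129 ≡ 2622
1373^4 ≡ 2622^2 = 6874884 ≡ 343
1373^8 ≡ 343^2 = 117649 ≡ 1405
1373^16 ≡ 1405^2 = 1974025 ≡ 1106
1373^32 ≡ 1106^2 = 1223236 ≡ 2674
1373^64 ≡ 2674^2 = 7150276 ≡ 1270
1373^128 ≡ 1270^2 = 1612900 ≡ 1629
1373^256 ≡ 1629^2 = 2653641 ≡ 2632
1373^512 ≡ 2632^2 = 6927424 ≡ 1219
1373^1024 ≡ 1219^2 = 1485961 ≡ 621
1890 = 1024 + 512 + 256 + 64 + 32 + 2, so 1373^1890 ≡ 621·1219·2632·1270·2674·2622 ≡ 1124 (mod 3229)
y^r · r^s ≡ 3167·1124 = 3559708 ≡ 1350 (mod 3229)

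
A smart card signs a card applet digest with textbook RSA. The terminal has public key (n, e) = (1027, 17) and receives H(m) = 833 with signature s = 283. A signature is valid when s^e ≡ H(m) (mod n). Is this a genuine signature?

forged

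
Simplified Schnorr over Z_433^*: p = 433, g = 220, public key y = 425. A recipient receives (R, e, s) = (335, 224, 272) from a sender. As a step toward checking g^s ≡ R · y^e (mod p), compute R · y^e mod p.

81

425^2 = 180625 ≡ 64
425^4 ≡ 64^2 = 4096 ≡ 199
425^8 ≡ 199^2 = 39601 ≡ 198
425^16 ≡ 198^2 = 39204 ≡ 234
425^32 ≡ 234^2 = 54756 ≡ 198
425^64 ≡ 198^2 = 39204 ≡ 234
425^128 ≡ 234^2 = 54756 ≡ 198
224 = 128 + 64 + 32, so 425^224 ≡ 198·234·198 ≡ 198 (mod 433)
R · y^e ≡ 335·198 = 66330 ≡ 81 (mod 433)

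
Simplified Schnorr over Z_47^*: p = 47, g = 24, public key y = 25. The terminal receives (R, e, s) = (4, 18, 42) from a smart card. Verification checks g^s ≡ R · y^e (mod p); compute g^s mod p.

16

24^2 = 576 ≡ 12
24^4 ≡ 12^2 = 144 ≡ 3
24^8 ≡ 3^2 = 9
24^16 ≡ 9^2 = 81 ≡ 34
24^32 ≡ 34^2 = 1156 ≡ 28
42 = 32 + 8 + 2, so 24^42 ≡ 28·9·12 ≡ 16 (mod 47)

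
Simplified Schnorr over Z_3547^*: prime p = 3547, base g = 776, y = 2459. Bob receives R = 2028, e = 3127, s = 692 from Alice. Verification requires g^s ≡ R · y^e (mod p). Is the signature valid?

invalid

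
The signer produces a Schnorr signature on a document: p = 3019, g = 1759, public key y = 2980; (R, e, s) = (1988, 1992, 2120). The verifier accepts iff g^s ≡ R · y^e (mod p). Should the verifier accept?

accept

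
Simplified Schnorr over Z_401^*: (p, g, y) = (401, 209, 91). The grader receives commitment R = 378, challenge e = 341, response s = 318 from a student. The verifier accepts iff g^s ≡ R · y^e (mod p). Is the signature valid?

invalid

g^s mod p:
Squares mod 401: 209^1≡209, 209^2≡373, 209^4≡383, 209^8≡324, 209^16≡315, 209^32≡178, 209^64≡5, 209^128≡25, 209^256≡224
318 = 256 + 32 + 16 + 8 + 4 + 2, so 209^318 ≡ 224·178·315·324·383·373 ≡ 361 (mod 401)
R · y^e mod p:
Squares mod 401: 91^1≡91, 91^2≡261, 91^4≡352, 91^8≡396, 91^16≡25, 91^32≡224, 91^64≡51, 91^128≡195, 91^256≡331
341 = 256 + 64 + 16 + 4 + 1, so 91^341 ≡ 331·51·25·352·91 ≡ 117 (mod 401)
378·117 = 44226 ≡ 116 (mod 401)
361 ≠ 116; the check fails.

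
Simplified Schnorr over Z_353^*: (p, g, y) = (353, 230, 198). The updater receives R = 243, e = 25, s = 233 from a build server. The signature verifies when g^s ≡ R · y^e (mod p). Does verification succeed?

passes

g^s mod p:
Squares mod 353: 230^1≡230, 230^2≡303, 230^4≡29, 230^8≡135, 230^16≡222, 230^32≡217, 230^64≡140, 230^128≡185
233 = 128 + 64 + 32 + 8 + 1, so 230^233 ≡ 185·140·217·135·230 ≡ 206 (mod 353)
R · y^e mod p:
Squares mod 353: 198^1≡198, 198^2≡21, 198^4≡88, 198^8≡331, 198^16≡131
25 = 16 + 8 + 1, so 198^25 ≡ 131·331·198 ≡ 165 (mod 353)
243·165 = 40095 ≡ 206 (mod 353)
206 ≡ 206 (mod 353); signature holds.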